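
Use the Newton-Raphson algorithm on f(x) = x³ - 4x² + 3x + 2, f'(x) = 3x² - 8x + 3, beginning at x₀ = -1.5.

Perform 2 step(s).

f(x) = x³ - 4x² + 3x + 2
f'(x) = 3x² - 8x + 3
x₀ = -1.5

Newton-Raphson formula: x_{n+1} = x_n - f(x_n)/f'(x_n)

Iteration 1:
  f(-1.500000) = -14.875000
  f'(-1.500000) = 21.750000
  x_1 = -1.500000 - (-14.875000)/21.750000 = -0.816092
Iteration 2:
  f(-0.816092) = -3.655822
  f'(-0.816092) = 11.526754
  x_2 = -0.816092 - (-3.655822)/11.526754 = -0.498932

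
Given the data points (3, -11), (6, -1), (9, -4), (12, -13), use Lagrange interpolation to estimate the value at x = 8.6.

Lagrange interpolation formula:
P(x) = Σ yᵢ × Lᵢ(x)
where Lᵢ(x) = Π_{j≠i} (x - xⱼ)/(xᵢ - xⱼ)

L_0(8.6) = (8.6 - 6)/(3 - 6) × (8.6 - 9)/(3 - 9) × (8.6 - 12)/(3 - 12) = -0.021827
L_1(8.6) = (8.6 - 3)/(6 - 3) × (8.6 - 9)/(6 - 9) × (8.6 - 12)/(6 - 12) = 0.141037
L_2(8.6) = (8.6 - 3)/(9 - 3) × (8.6 - 6)/(9 - 6) × (8.6 - 12)/(9 - 12) = 0.916741
L_3(8.6) = (8.6 - 3)/(12 - 3) × (8.6 - 6)/(12 - 6) × (8.6 - 9)/(12 - 9) = -0.035951

P(8.6) = (-11)×L_0(8.6) + (-1)×L_1(8.6) + (-4)×L_2(8.6) + (-13)×L_3(8.6)
P(8.6) = -3.100543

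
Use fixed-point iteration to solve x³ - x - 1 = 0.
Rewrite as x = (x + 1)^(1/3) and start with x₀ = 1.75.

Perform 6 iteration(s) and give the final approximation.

Equation: x³ - x - 1 = 0
Fixed-point form: x = (x + 1)^(1/3)
x₀ = 1.75

x_1 = g(1.750000) = 1.401020
x_2 = g(1.401020) = 1.339055
x_3 = g(1.339055) = 1.327436
x_4 = g(1.327436) = 1.325234
x_5 = g(1.325234) = 1.324816
x_6 = g(1.324816) = 1.324737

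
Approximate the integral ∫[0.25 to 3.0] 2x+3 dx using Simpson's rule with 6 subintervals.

f(x) = 2x+3
a = 0.25, b = 3.0, n = 6
h = (b - a)/n = 0.458333

Simpson's rule: (h/3)[f(x₀) + 4f(x₁) + 2f(x₂) + ... + f(xₙ)]

x_0 = 0.2500, f(x_0) = 3.500000, coefficient = 1
x_1 = 0.7083, f(x_1) = 4.416667, coefficient = 4
x_2 = 1.1667, f(x_2) = 5.333333, coefficient = 2
x_3 = 1.6250, f(x_3) = 6.250000, coefficient = 4
x_4 = 2.0833, f(x_4) = 7.166667, coefficient = 2
x_5 = 2.5417, f(x_5) = 8.083333, coefficient = 4
x_6 = 3.0000, f(x_6) = 9.000000, coefficient = 1

I ≈ (0.458333/3) × 112.500000 = 17.187500
Exact value: 17.187500
Error: 0.000000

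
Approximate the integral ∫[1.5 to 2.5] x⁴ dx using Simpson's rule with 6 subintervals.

f(x) = x⁴
a = 1.5, b = 2.5, n = 6
h = (b - a)/n = 0.166667

Simpson's rule: (h/3)[f(x₀) + 4f(x₁) + 2f(x₂) + ... + f(xₙ)]

x_0 = 1.5000, f(x_0) = 5.062500, coefficient = 1
x_1 = 1.6667, f(x_1) = 7.716049, coefficient = 4
x_2 = 1.8333, f(x_2) = 11.297068, coefficient = 2
x_3 = 2.0000, f(x_3) = 16.000000, coefficient = 4
x_4 = 2.1667, f(x_4) = 22.037809, coefficient = 2
x_5 = 2.3333, f(x_5) = 29.641975, coefficient = 4
x_6 = 2.5000, f(x_6) = 39.062500, coefficient = 1

I ≈ (0.166667/3) × 324.226852 = 18.012603
Exact value: 18.012500
Error: 0.000103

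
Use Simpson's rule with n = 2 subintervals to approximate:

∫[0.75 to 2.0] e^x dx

f(x) = e^x
a = 0.75, b = 2.0, n = 2
h = (b - a)/n = 0.625000

Simpson's rule: (h/3)[f(x₀) + 4f(x₁) + 2f(x₂) + ... + f(xₙ)]

x_0 = 0.7500, f(x_0) = 2.117000, coefficient = 1
x_1 = 1.3750, f(x_1) = 3.955077, coefficient = 4
x_2 = 2.0000, f(x_2) = 7.389056, coefficient = 1

I ≈ (0.625000/3) × 25.326363 = 5.276326
Exact value: 5.272056
Error: 0.004270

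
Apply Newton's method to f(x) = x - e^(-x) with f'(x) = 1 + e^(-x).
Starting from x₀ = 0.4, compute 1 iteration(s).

f(x) = x - e^(-x)
f'(x) = 1 + e^(-x)
x₀ = 0.4

Newton-Raphson formula: x_{n+1} = x_n - f(x_n)/f'(x_n)

Iteration 1:
  f(0.400000) = -0.270320
  f'(0.400000) = 1.670320
  x_1 = 0.400000 - (-0.270320)/1.670320 = 0.561837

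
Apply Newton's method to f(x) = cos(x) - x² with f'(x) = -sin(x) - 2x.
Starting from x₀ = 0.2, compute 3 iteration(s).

f(x) = cos(x) - x²
f'(x) = -sin(x) - 2x
x₀ = 0.2

Newton-Raphson formula: x_{n+1} = x_n - f(x_n)/f'(x_n)

Iteration 1:
  f(0.200000) = 0.940067
  f'(0.200000) = -0.598669
  x_1 = 0.200000 - 0.940067/(-0.598669) = 1.770260
Iteration 2:
  f(1.770260) = -3.331965
  f'(1.770260) = -4.520693
  x_2 = 1.770260 - (-3.331965)/(-4.520693) = 1.033213
Iteration 3:
  f(1.033213) = -0.555467
  f'(1.033213) = -2.925374
  x_3 = 1.033213 - (-0.555467)/(-2.925374) = 0.843334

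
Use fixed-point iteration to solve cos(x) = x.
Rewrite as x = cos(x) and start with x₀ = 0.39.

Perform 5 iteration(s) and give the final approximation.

Equation: cos(x) = x
Fixed-point form: x = cos(x)
x₀ = 0.39

x_1 = g(0.390000) = 0.924909
x_2 = g(0.924909) = 0.601907
x_3 = g(0.601907) = 0.824257
x_4 = g(0.824257) = 0.679102
x_5 = g(0.679102) = 0.778137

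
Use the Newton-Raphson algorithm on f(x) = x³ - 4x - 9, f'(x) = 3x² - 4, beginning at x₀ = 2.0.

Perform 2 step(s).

f(x) = x³ - 4x - 9
f'(x) = 3x² - 4
x₀ = 2.0

Newton-Raphson formula: x_{n+1} = x_n - f(x_n)/f'(x_n)

Iteration 1:
  f(2.000000) = -9.000000
  f'(2.000000) = 8.000000
  x_1 = 2.000000 - (-9.000000)/8.000000 = 3.125000
Iteration 2:
  f(3.125000) = 9.017578
  f'(3.125000) = 25.296875
  x_2 = 3.125000 - 9.017578/25.296875 = 2.768530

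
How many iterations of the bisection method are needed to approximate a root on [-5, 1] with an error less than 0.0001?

We need (b-a)/2^n ≤ 0.0001
(1 - (-5))/2^n ≤ 0.0001
6/2^n ≤ 0.0001
2^n ≥ 60000
n ≥ log₂(60000) = 15.87
n ≥ 16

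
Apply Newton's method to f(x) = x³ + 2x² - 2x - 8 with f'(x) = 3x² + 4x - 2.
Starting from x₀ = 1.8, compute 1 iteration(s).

f(x) = x³ + 2x² - 2x - 8
f'(x) = 3x² + 4x - 2
x₀ = 1.8

Newton-Raphson formula: x_{n+1} = x_n - f(x_n)/f'(x_n)

Iteration 1:
  f(1.800000) = 0.712000
  f'(1.800000) = 14.920000
  x_1 = 1.800000 - 0.712000/14.920000 = 1.752279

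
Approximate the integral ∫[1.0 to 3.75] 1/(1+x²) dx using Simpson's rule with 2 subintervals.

f(x) = 1/(1+x²)
a = 1.0, b = 3.75, n = 2
h = (b - a)/n = 1.375000

Simpson's rule: (h/3)[f(x₀) + 4f(x₁) + 2f(x₂) + ... + f(xₙ)]

x_0 = 1.0000, f(x_0) = 0.500000, coefficient = 1
x_1 = 2.3750, f(x_1) = 0.150588, coefficient = 4
x_2 = 3.7500, f(x_2) = 0.066390, coefficient = 1

I ≈ (1.375000/3) × 1.168743 = 0.535674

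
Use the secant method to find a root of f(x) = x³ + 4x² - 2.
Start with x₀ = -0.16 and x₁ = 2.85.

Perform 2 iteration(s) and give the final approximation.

f(x) = x³ + 4x² - 2
x₀ = -0.16, x₁ = 2.85

Secant formula: x_{n+1} = x_n - f(x_n)(x_n - x_{n-1})/(f(x_n) - f(x_{n-1}))

Iteration 1:
  f(-0.160000) = -1.901696
  f(2.850000) = 53.639125
  x_2 = 2.850000 - 53.639125×(2.850000 - (-0.160000))/(53.639125 - (-1.901696))
       = -0.056939
Iteration 2:
  f(2.850000) = 53.639125
  f(-0.056939) = -1.987216
  x_3 = -0.056939 - (-1.987216)×(-0.056939 - 2.850000)/(-1.987216 - 53.639125)
       = 0.046910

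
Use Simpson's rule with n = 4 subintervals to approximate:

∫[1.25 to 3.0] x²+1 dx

f(x) = x²+1
a = 1.25, b = 3.0, n = 4
h = (b - a)/n = 0.437500

Simpson's rule: (h/3)[f(x₀) + 4f(x₁) + 2f(x₂) + ... + f(xₙ)]

x_0 = 1.2500, f(x_0) = 2.562500, coefficient = 1
x_1 = 1.6875, f(x_1) = 3.847656, coefficient = 4
x_2 = 2.1250, f(x_2) = 5.515625, coefficient = 2
x_3 = 2.5625, f(x_3) = 7.566406, coefficient = 4
x_4 = 3.0000, f(x_4) = 10.000000, coefficient = 1

I ≈ (0.437500/3) × 69.250000 = 10.098958
Exact value: 10.098958
Error: 0.000000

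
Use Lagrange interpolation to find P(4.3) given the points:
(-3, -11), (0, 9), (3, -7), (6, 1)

Lagrange interpolation formula:
P(x) = Σ yᵢ × Lᵢ(x)
where Lᵢ(x) = Π_{j≠i} (x - xⱼ)/(xᵢ - xⱼ)

L_0(4.3) = (4.3 - 0)/(-3 - 0) × (4.3 - 3)/(-3 - 3) × (4.3 - 6)/(-3 - 6) = 0.058660
L_1(4.3) = (4.3 - (-3))/(0 - (-3)) × (4.3 - 3)/(0 - 3) × (4.3 - 6)/(0 - 6) = -0.298759
L_2(4.3) = (4.3 - (-3))/(3 - (-3)) × (4.3 - 0)/(3 - 0) × (4.3 - 6)/(3 - 6) = 0.988204
L_3(4.3) = (4.3 - (-3))/(6 - (-3)) × (4.3 - 0)/(6 - 0) × (4.3 - 3)/(6 - 3) = 0.251895

P(4.3) = (-11)×L_0(4.3) + 9×L_1(4.3) + (-7)×L_2(4.3) + 1×L_3(4.3)
P(4.3) = -9.999630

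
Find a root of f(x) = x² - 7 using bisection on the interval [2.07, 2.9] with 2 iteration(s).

f(x) = x² - 7
Initial interval: [2.07, 2.9]

Iteration 1:
  c_1 = (2.070000 + 2.900000)/2 = 2.485000
  f(c_1) = f(2.485000) = -0.824775
  f(a) × f(c) ≥ 0, new interval: [2.485000, 2.900000]
Iteration 2:
  c_2 = (2.485000 + 2.900000)/2 = 2.692500
  f(c_2) = f(2.692500) = 0.249556
  f(a) × f(c) < 0, new interval: [2.485000, 2.692500]

After 2 iteration(s), the approximation is c_2 = 2.692500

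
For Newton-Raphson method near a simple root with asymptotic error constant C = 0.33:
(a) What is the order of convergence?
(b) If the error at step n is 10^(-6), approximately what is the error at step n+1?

(a) Newton-Raphson has quadratic (order 2) convergence near simple roots.
    This means |e_{n+1}| ≈ C|e_n|².

(b) With |e_n| = 10^(-6) and C = 0.33:
    |e_{n+1}| ≈ 0.33 × (10^(-6))² = 0.33 × 10^(-12)

(a) 2 (quadratic); (b) |e_{n+1}| ≈ 3.300e-13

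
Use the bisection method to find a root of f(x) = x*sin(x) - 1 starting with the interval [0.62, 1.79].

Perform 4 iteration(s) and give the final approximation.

f(x) = x*sin(x) - 1
Initial interval: [0.62, 1.79]

Iteration 1:
  c_1 = (0.620000 + 1.790000)/2 = 1.205000
  f(c_1) = f(1.205000) = 0.125276
  f(a) × f(c) < 0, new interval: [0.620000, 1.205000]
Iteration 2:
  c_2 = (0.620000 + 1.205000)/2 = 0.912500
  f(c_2) = f(0.912500) = -0.278180
  f(a) × f(c) ≥ 0, new interval: [0.912500, 1.205000]
Iteration 3:
  c_3 = (0.912500 + 1.205000)/2 = 1.058750
  f(c_3) = f(1.058750) = -0.077041
  f(a) × f(c) ≥ 0, new interval: [1.058750, 1.205000]
Iteration 4:
  c_4 = (1.058750 + 1.205000)/2 = 1.131875
  f(c_4) = f(1.131875) = 0.024585
  f(a) × f(c) < 0, new interval: [1.058750, 1.131875]

After 4 iteration(s), the approximation is c_4 = 1.131875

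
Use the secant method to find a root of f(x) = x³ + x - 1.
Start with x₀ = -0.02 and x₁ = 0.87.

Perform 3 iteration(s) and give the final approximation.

f(x) = x³ + x - 1
x₀ = -0.02, x₁ = 0.87

Secant formula: x_{n+1} = x_n - f(x_n)(x_n - x_{n-1})/(f(x_n) - f(x_{n-1}))

Iteration 1:
  f(-0.020000) = -1.020008
  f(0.870000) = 0.528503
  x_2 = 0.870000 - 0.528503×(0.870000 - (-0.020000))/(0.528503 - (-1.020008))
       = 0.566245
Iteration 2:
  f(0.870000) = 0.528503
  f(0.566245) = -0.252198
  x_3 = 0.566245 - (-0.252198)×(0.566245 - 0.870000)/(-0.252198 - 0.528503)
       = 0.664370
Iteration 3:
  f(0.566245) = -0.252198
  f(0.664370) = -0.042385
  x_4 = 0.664370 - (-0.042385)×(0.664370 - 0.566245)/(-0.042385 - (-0.252198))
       = 0.684193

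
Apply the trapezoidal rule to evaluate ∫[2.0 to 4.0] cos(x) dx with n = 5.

f(x) = cos(x)
a = 2.0, b = 4.0, n = 5
h = (b - a)/n = 0.400000

Trapezoidal rule: (h/2)[f(x₀) + 2f(x₁) + 2f(x₂) + ... + f(xₙ)]

x_0 = 2.0000, f(x_0) = -0.416147, coefficient = 1
x_1 = 2.4000, f(x_1) = -0.737394, coefficient = 2
x_2 = 2.8000, f(x_2) = -0.942222, coefficient = 2
x_3 = 3.2000, f(x_3) = -0.998295, coefficient = 2
x_4 = 3.6000, f(x_4) = -0.896758, coefficient = 2
x_5 = 4.0000, f(x_5) = -0.653644, coefficient = 1

I ≈ (0.400000/2) × -8.219129 = -1.643826
Exact value: -1.666100
Error: 0.022274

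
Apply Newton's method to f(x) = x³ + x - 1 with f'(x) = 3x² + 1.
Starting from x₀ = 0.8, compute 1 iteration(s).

f(x) = x³ + x - 1
f'(x) = 3x² + 1
x₀ = 0.8

Newton-Raphson formula: x_{n+1} = x_n - f(x_n)/f'(x_n)

Iteration 1:
  f(0.800000) = 0.312000
  f'(0.800000) = 2.920000
  x_1 = 0.800000 - 0.312000/2.920000 = 0.693151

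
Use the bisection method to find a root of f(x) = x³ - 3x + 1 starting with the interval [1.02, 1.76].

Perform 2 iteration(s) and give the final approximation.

f(x) = x³ - 3x + 1
Initial interval: [1.02, 1.76]

Iteration 1:
  c_1 = (1.020000 + 1.760000)/2 = 1.390000
  f(c_1) = f(1.390000) = -0.484381
  f(a) × f(c) ≥ 0, new interval: [1.390000, 1.760000]
Iteration 2:
  c_2 = (1.390000 + 1.760000)/2 = 1.575000
  f(c_2) = f(1.575000) = 0.181984
  f(a) × f(c) < 0, new interval: [1.390000, 1.575000]

After 2 iteration(s), the approximation is c_2 = 1.575000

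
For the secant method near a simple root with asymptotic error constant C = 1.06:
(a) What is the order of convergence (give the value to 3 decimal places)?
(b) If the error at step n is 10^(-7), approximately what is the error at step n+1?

(a) Secant method has superlinear convergence with order φ = (1+√5)/2 ≈ 1.618.
    This means |e_{n+1}| ≈ C|e_n|^1.618.

(b) With |e_n| = 10^(-7) and C = 1.06:
    |e_{n+1}| ≈ 1.06 × (10^(-7))^1.618 = 1.06 × 10^(-11.33)

(a) ≈ 1.618 (golden ratio); (b) |e_{n+1}| ≈ 5.001e-12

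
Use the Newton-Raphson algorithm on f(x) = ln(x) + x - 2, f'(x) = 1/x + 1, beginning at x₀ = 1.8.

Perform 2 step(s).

f(x) = ln(x) + x - 2
f'(x) = 1/x + 1
x₀ = 1.8

Newton-Raphson formula: x_{n+1} = x_n - f(x_n)/f'(x_n)

Iteration 1:
  f(1.800000) = 0.387787
  f'(1.800000) = 1.555556
  x_1 = 1.800000 - 0.387787/1.555556 = 1.550709
Iteration 2:
  f(1.550709) = -0.010579
  f'(1.550709) = 1.644866
  x_2 = 1.550709 - (-0.010579)/1.644866 = 1.557140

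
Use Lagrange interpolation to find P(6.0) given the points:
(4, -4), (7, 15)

Lagrange interpolation formula:
P(x) = Σ yᵢ × Lᵢ(x)
where Lᵢ(x) = Π_{j≠i} (x - xⱼ)/(xᵢ - xⱼ)

L_0(6.0) = (6.0 - 7)/(4 - 7) = 0.333333
L_1(6.0) = (6.0 - 4)/(7 - 4) = 0.666667

P(6.0) = (-4)×L_0(6.0) + 15×L_1(6.0)
P(6.0) = 8.666667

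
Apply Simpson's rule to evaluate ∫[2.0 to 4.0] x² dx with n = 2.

f(x) = x²
a = 2.0, b = 4.0, n = 2
h = (b - a)/n = 1.000000

Simpson's rule: (h/3)[f(x₀) + 4f(x₁) + 2f(x₂) + ... + f(xₙ)]

x_0 = 2.0000, f(x_0) = 4.000000, coefficient = 1
x_1 = 3.0000, f(x_1) = 9.000000, coefficient = 4
x_2 = 4.0000, f(x_2) = 16.000000, coefficient = 1

I ≈ (1.000000/3) × 56.000000 = 18.666667
Exact value: 18.666667
Error: 0.000000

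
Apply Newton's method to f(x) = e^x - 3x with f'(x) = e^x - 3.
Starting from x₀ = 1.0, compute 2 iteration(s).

f(x) = e^x - 3x
f'(x) = e^x - 3
x₀ = 1.0

Newton-Raphson formula: x_{n+1} = x_n - f(x_n)/f'(x_n)

Iteration 1:
  f(1.000000) = -0.281718
  f'(1.000000) = -0.281718
  x_1 = 1.000000 - (-0.281718)/(-0.281718) = 0.000000
Iteration 2:
  f(0.000000) = 1.000000
  f'(0.000000) = -2.000000
  x_2 = 0.000000 - 1.000000/(-2.000000) = 0.500000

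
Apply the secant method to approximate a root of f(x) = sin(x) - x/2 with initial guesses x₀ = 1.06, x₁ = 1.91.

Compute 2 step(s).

f(x) = sin(x) - x/2
x₀ = 1.06, x₁ = 1.91

Secant formula: x_{n+1} = x_n - f(x_n)(x_n - x_{n-1})/(f(x_n) - f(x_{n-1}))

Iteration 1:
  f(1.060000) = 0.342355
  f(1.910000) = -0.011980
  x_2 = 1.910000 - (-0.011980)×(1.910000 - 1.060000)/(-0.011980 - 0.342355)
       = 1.881262
Iteration 2:
  f(1.910000) = -0.011980
  f(1.881262) = 0.011561
  x_3 = 1.881262 - 0.011561×(1.881262 - 1.910000)/(0.011561 - (-0.011980))
       = 1.895375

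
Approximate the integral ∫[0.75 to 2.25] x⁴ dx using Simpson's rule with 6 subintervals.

f(x) = x⁴
a = 0.75, b = 2.25, n = 6
h = (b - a)/n = 0.250000

Simpson's rule: (h/3)[f(x₀) + 4f(x₁) + 2f(x₂) + ... + f(xₙ)]

x_0 = 0.7500, f(x_0) = 0.316406, coefficient = 1
x_1 = 1.0000, f(x_1) = 1.000000, coefficient = 4
x_2 = 1.2500, f(x_2) = 2.441406, coefficient = 2
x_3 = 1.5000, f(x_3) = 5.062500, coefficient = 4
x_4 = 1.7500, f(x_4) = 9.378906, coefficient = 2
x_5 = 2.0000, f(x_5) = 16.000000, coefficient = 4
x_6 = 2.2500, f(x_6) = 25.628906, coefficient = 1

I ≈ (0.250000/3) × 137.835938 = 11.486328
Exact value: 11.485547
Error: 0.000781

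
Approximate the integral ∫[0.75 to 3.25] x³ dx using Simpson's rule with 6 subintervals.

f(x) = x³
a = 0.75, b = 3.25, n = 6
h = (b - a)/n = 0.416667

Simpson's rule: (h/3)[f(x₀) + 4f(x₁) + 2f(x₂) + ... + f(xₙ)]

x_0 = 0.7500, f(x_0) = 0.421875, coefficient = 1
x_1 = 1.1667, f(x_1) = 1.587963, coefficient = 4
x_2 = 1.5833, f(x_2) = 3.969329, coefficient = 2
x_3 = 2.0000, f(x_3) = 8.000000, coefficient = 4
x_4 = 2.4167, f(x_4) = 14.114005, coefficient = 2
x_5 = 2.8333, f(x_5) = 22.745370, coefficient = 4
x_6 = 3.2500, f(x_6) = 34.328125, coefficient = 1

I ≈ (0.416667/3) × 200.250000 = 27.812500
Exact value: 27.812500
Error: 0.000000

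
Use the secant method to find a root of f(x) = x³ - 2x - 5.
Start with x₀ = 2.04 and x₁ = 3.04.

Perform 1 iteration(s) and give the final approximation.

f(x) = x³ - 2x - 5
x₀ = 2.04, x₁ = 3.04

Secant formula: x_{n+1} = x_n - f(x_n)(x_n - x_{n-1})/(f(x_n) - f(x_{n-1}))

Iteration 1:
  f(2.040000) = -0.590336
  f(3.040000) = 17.014464
  x_2 = 3.040000 - 17.014464×(3.040000 - 2.040000)/(17.014464 - (-0.590336))
       = 2.073533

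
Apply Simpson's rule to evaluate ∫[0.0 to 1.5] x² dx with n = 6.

f(x) = x²
a = 0.0, b = 1.5, n = 6
h = (b - a)/n = 0.250000

Simpson's rule: (h/3)[f(x₀) + 4f(x₁) + 2f(x₂) + ... + f(xₙ)]

x_0 = 0.0000, f(x_0) = 0.000000, coefficient = 1
x_1 = 0.2500, f(x_1) = 0.062500, coefficient = 4
x_2 = 0.5000, f(x_2) = 0.250000, coefficient = 2
x_3 = 0.7500, f(x_3) = 0.562500, coefficient = 4
x_4 = 1.0000, f(x_4) = 1.000000, coefficient = 2
x_5 = 1.2500, f(x_5) = 1.562500, coefficient = 4
x_6 = 1.5000, f(x_6) = 2.250000, coefficient = 1

I ≈ (0.250000/3) × 13.500000 = 1.125000
Exact value: 1.125000
Error: 0.000000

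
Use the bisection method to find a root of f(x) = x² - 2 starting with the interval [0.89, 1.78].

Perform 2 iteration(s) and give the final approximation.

f(x) = x² - 2
Initial interval: [0.89, 1.78]

Iteration 1:
  c_1 = (0.890000 + 1.780000)/2 = 1.335000
  f(c_1) = f(1.335000) = -0.217775
  f(a) × f(c) ≥ 0, new interval: [1.335000, 1.780000]
Iteration 2:
  c_2 = (1.335000 + 1.780000)/2 = 1.557500
  f(c_2) = f(1.557500) = 0.425806
  f(a) × f(c) < 0, new interval: [1.335000, 1.557500]

After 2 iteration(s), the approximation is c_2 = 1.557500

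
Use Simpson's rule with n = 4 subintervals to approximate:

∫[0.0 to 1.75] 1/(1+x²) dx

f(x) = 1/(1+x²)
a = 0.0, b = 1.75, n = 4
h = (b - a)/n = 0.437500

Simpson's rule: (h/3)[f(x₀) + 4f(x₁) + 2f(x₂) + ... + f(xₙ)]

x_0 = 0.0000, f(x_0) = 1.000000, coefficient = 1
x_1 = 0.4375, f(x_1) = 0.839344, coefficient = 4
x_2 = 0.8750, f(x_2) = 0.566372, coefficient = 2
x_3 = 1.3125, f(x_3) = 0.367288, coefficient = 4
x_4 = 1.7500, f(x_4) = 0.246154, coefficient = 1

I ≈ (0.437500/3) × 7.205428 = 1.050792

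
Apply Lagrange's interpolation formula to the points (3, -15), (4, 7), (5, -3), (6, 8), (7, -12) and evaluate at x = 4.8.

Lagrange interpolation formula:
P(x) = Σ yᵢ × Lᵢ(x)
where Lᵢ(x) = Π_{j≠i} (x - xⱼ)/(xᵢ - xⱼ)

L_0(4.8) = (4.8 - 4)/(3 - 4) × (4.8 - 5)/(3 - 5) × (4.8 - 6)/(3 - 6) × (4.8 - 7)/(3 - 7) = -0.017600
L_1(4.8) = (4.8 - 3)/(4 - 3) × (4.8 - 5)/(4 - 5) × (4.8 - 6)/(4 - 6) × (4.8 - 7)/(4 - 7) = 0.158400
L_2(4.8) = (4.8 - 3)/(5 - 3) × (4.8 - 4)/(5 - 4) × (4.8 - 6)/(5 - 6) × (4.8 - 7)/(5 - 7) = 0.950400
L_3(4.8) = (4.8 - 3)/(6 - 3) × (4.8 - 4)/(6 - 4) × (4.8 - 5)/(6 - 5) × (4.8 - 7)/(6 - 7) = -0.105600
L_4(4.8) = (4.8 - 3)/(7 - 3) × (4.8 - 4)/(7 - 4) × (4.8 - 5)/(7 - 5) × (4.8 - 6)/(7 - 6) = 0.014400

P(4.8) = (-15)×L_0(4.8) + 7×L_1(4.8) + (-3)×L_2(4.8) + 8×L_3(4.8) + (-12)×L_4(4.8)
P(4.8) = -2.496000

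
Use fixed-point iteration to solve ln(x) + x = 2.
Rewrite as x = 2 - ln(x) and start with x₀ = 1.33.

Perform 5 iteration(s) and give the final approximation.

Equation: ln(x) + x = 2
Fixed-point form: x = 2 - ln(x)
x₀ = 1.33

x_1 = g(1.330000) = 1.714821
x_2 = g(1.714821) = 1.460691
x_3 = g(1.460691) = 1.621090
x_4 = g(1.621090) = 1.516901
x_5 = g(1.516901) = 1.583330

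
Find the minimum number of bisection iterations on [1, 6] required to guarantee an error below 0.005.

We need (b-a)/2^n ≤ 0.005
(6 - 1)/2^n ≤ 0.005
5/2^n ≤ 0.005
2^n ≥ 1000
n ≥ log₂(1000) = 9.97
n ≥ 10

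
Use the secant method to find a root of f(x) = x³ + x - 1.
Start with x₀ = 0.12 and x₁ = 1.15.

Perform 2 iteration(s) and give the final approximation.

f(x) = x³ + x - 1
x₀ = 0.12, x₁ = 1.15

Secant formula: x_{n+1} = x_n - f(x_n)(x_n - x_{n-1})/(f(x_n) - f(x_{n-1}))

Iteration 1:
  f(0.120000) = -0.878272
  f(1.150000) = 1.670875
  x_2 = 1.150000 - 1.670875×(1.150000 - 0.120000)/(1.670875 - (-0.878272))
       = 0.474872
Iteration 2:
  f(1.150000) = 1.670875
  f(0.474872) = -0.418043
  x_3 = 0.474872 - (-0.418043)×(0.474872 - 1.150000)/(-0.418043 - 1.670875)
       = 0.609981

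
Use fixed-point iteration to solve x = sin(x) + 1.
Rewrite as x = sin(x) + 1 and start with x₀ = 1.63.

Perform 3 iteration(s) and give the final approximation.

Equation: x = sin(x) + 1
Fixed-point form: x = sin(x) + 1
x₀ = 1.63

x_1 = g(1.630000) = 1.998248
x_2 = g(1.998248) = 1.910025
x_3 = g(1.910025) = 1.943012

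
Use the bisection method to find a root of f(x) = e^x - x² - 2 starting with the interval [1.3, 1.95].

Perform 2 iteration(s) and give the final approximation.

f(x) = e^x - x² - 2
Initial interval: [1.3, 1.95]

Iteration 1:
  c_1 = (1.300000 + 1.950000)/2 = 1.625000
  f(c_1) = f(1.625000) = 0.437794
  f(a) × f(c) < 0, new interval: [1.300000, 1.625000]
Iteration 2:
  c_2 = (1.300000 + 1.625000)/2 = 1.462500
  f(c_2) = f(1.462500) = 0.177832
  f(a) × f(c) < 0, new interval: [1.300000, 1.462500]

After 2 iteration(s), the approximation is c_2 = 1.462500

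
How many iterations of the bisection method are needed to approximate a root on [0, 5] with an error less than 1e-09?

We need (b-a)/2^n ≤ 1e-09
(5 - 0)/2^n ≤ 1e-09
5/2^n ≤ 1e-09
2^n ≥ 5000000000
n ≥ log₂(5000000000) = 32.22
n ≥ 33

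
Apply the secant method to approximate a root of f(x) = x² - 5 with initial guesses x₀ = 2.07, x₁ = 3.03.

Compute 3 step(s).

f(x) = x² - 5
x₀ = 2.07, x₁ = 3.03

Secant formula: x_{n+1} = x_n - f(x_n)(x_n - x_{n-1})/(f(x_n) - f(x_{n-1}))

Iteration 1:
  f(2.070000) = -0.715100
  f(3.030000) = 4.180900
  x_2 = 3.030000 - 4.180900×(3.030000 - 2.070000)/(4.180900 - (-0.715100))
       = 2.210216
Iteration 2:
  f(3.030000) = 4.180900
  f(2.210216) = -0.114947
  x_3 = 2.210216 - (-0.114947)×(2.210216 - 3.030000)/(-0.114947 - 4.180900)
       = 2.232151
Iteration 3:
  f(2.210216) = -0.114947
  f(2.232151) = -0.017501
  x_4 = 2.232151 - (-0.017501)×(2.232151 - 2.210216)/(-0.017501 - (-0.114947))
       = 2.236091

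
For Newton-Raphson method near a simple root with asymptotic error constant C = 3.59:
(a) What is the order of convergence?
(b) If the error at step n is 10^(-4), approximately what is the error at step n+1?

(a) Newton-Raphson has quadratic (order 2) convergence near simple roots.
    This means |e_{n+1}| ≈ C|e_n|².

(b) With |e_n| = 10^(-4) and C = 3.59:
    |e_{n+1}| ≈ 3.59 × (10^(-4))² = 3.59 × 10^(-8)

(a) 2 (quadratic); (b) |e_{n+1}| ≈ 3.590e-08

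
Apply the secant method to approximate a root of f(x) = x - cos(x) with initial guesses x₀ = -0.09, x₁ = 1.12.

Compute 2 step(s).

f(x) = x - cos(x)
x₀ = -0.09, x₁ = 1.12

Secant formula: x_{n+1} = x_n - f(x_n)(x_n - x_{n-1})/(f(x_n) - f(x_{n-1}))

Iteration 1:
  f(-0.090000) = -1.085953
  f(1.120000) = 0.684318
  x_2 = 1.120000 - 0.684318×(1.120000 - (-0.090000))/(0.684318 - (-1.085953))
       = 0.652261
Iteration 2:
  f(1.120000) = 0.684318
  f(0.652261) = -0.142452
  x_3 = 0.652261 - (-0.142452)×(0.652261 - 1.120000)/(-0.142452 - 0.684318)
       = 0.732852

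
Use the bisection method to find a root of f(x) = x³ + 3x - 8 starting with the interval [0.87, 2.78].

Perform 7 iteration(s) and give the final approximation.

f(x) = x³ + 3x - 8
Initial interval: [0.87, 2.78]

Iteration 1:
  c_1 = (0.870000 + 2.780000)/2 = 1.825000
  f(c_1) = f(1.825000) = 3.553391
  f(a) × f(c) < 0, new interval: [0.870000, 1.825000]
Iteration 2:
  c_2 = (0.870000 + 1.825000)/2 = 1.347500
  f(c_2) = f(1.347500) = -1.510768
  f(a) × f(c) ≥ 0, new interval: [1.347500, 1.825000]
Iteration 3:
  c_3 = (1.347500 + 1.825000)/2 = 1.586250
  f(c_3) = f(1.586250) = 0.750055
  f(a) × f(c) < 0, new interval: [1.347500, 1.586250]
Iteration 4:
  c_4 = (1.347500 + 1.586250)/2 = 1.466875
  f(c_4) = f(1.466875) = -0.443067
  f(a) × f(c) ≥ 0, new interval: [1.466875, 1.586250]
Iteration 5:
  c_5 = (1.466875 + 1.586250)/2 = 1.526562
  f(c_5) = f(1.526562) = 0.137178
  f(a) × f(c) < 0, new interval: [1.466875, 1.526562]
Iteration 6:
  c_6 = (1.466875 + 1.526562)/2 = 1.496719
  f(c_6) = f(1.496719) = -0.156944
  f(a) × f(c) ≥ 0, new interval: [1.496719, 1.526562]
Iteration 7:
  c_7 = (1.496719 + 1.526562)/2 = 1.511641
  f(c_7) = f(1.511641) = -0.010893
  f(a) × f(c) ≥ 0, new interval: [1.511641, 1.526562]

After 7 iteration(s), the approximation is c_7 = 1.511641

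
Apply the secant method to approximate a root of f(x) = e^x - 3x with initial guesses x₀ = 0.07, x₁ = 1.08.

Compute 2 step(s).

f(x) = e^x - 3x
x₀ = 0.07, x₁ = 1.08

Secant formula: x_{n+1} = x_n - f(x_n)(x_n - x_{n-1})/(f(x_n) - f(x_{n-1}))

Iteration 1:
  f(0.070000) = 0.862508
  f(1.080000) = -0.295320
  x_2 = 1.080000 - (-0.295320)×(1.080000 - 0.070000)/(-0.295320 - 0.862508)
       = 0.822385
Iteration 2:
  f(1.080000) = -0.295320
  f(0.822385) = -0.191234
  x_3 = 0.822385 - (-0.191234)×(0.822385 - 1.080000)/(-0.191234 - (-0.295320))
       = 0.349081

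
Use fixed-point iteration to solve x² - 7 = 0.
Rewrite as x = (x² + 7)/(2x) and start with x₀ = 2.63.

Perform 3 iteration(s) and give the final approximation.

Equation: x² - 7 = 0
Fixed-point form: x = (x² + 7)/(2x)
x₀ = 2.63

x_1 = g(2.630000) = 2.645798
x_2 = g(2.645798) = 2.645751
x_3 = g(2.645751) = 2.645751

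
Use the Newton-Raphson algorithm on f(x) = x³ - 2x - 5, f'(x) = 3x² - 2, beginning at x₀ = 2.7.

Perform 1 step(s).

f(x) = x³ - 2x - 5
f'(x) = 3x² - 2
x₀ = 2.7

Newton-Raphson formula: x_{n+1} = x_n - f(x_n)/f'(x_n)

Iteration 1:
  f(2.700000) = 9.283000
  f'(2.700000) = 19.870000
  x_1 = 2.700000 - 9.283000/19.870000 = 2.232813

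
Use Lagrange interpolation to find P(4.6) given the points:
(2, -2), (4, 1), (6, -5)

Lagrange interpolation formula:
P(x) = Σ yᵢ × Lᵢ(x)
where Lᵢ(x) = Π_{j≠i} (x - xⱼ)/(xᵢ - xⱼ)

L_0(4.6) = (4.6 - 4)/(2 - 4) × (4.6 - 6)/(2 - 6) = -0.105000
L_1(4.6) = (4.6 - 2)/(4 - 2) × (4.6 - 6)/(4 - 6) = 0.910000
L_2(4.6) = (4.6 - 2)/(6 - 2) × (4.6 - 4)/(6 - 4) = 0.195000

P(4.6) = (-2)×L_0(4.6) + 1×L_1(4.6) + (-5)×L_2(4.6)
P(4.6) = 0.145000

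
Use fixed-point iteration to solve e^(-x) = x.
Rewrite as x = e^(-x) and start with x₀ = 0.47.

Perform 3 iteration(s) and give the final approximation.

Equation: e^(-x) = x
Fixed-point form: x = e^(-x)
x₀ = 0.47

x_1 = g(0.470000) = 0.625002
x_2 = g(0.625002) = 0.535260
x_3 = g(0.535260) = 0.585517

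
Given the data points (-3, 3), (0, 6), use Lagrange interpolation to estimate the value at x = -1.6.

Lagrange interpolation formula:
P(x) = Σ yᵢ × Lᵢ(x)
where Lᵢ(x) = Π_{j≠i} (x - xⱼ)/(xᵢ - xⱼ)

L_0(-1.6) = (-1.6 - 0)/(-3 - 0) = 0.533333
L_1(-1.6) = (-1.6 - (-3))/(0 - (-3)) = 0.466667

P(-1.6) = 3×L_0(-1.6) + 6×L_1(-1.6)
P(-1.6) = 4.400000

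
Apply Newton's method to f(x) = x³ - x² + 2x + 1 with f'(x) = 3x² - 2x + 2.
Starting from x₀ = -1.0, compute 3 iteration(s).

f(x) = x³ - x² + 2x + 1
f'(x) = 3x² - 2x + 2
x₀ = -1.0

Newton-Raphson formula: x_{n+1} = x_n - f(x_n)/f'(x_n)

Iteration 1:
  f(-1.000000) = -3.000000
  f'(-1.000000) = 7.000000
  x_1 = -1.000000 - (-3.000000)/7.000000 = -0.571429
Iteration 2:
  f(-0.571429) = -0.655977
  f'(-0.571429) = 4.122449
  x_2 = -0.571429 - (-0.655977)/4.122449 = -0.412306
Iteration 3:
  f(-0.412306) = -0.064697
  f'(-0.412306) = 3.334599
  x_3 = -0.412306 - (-0.064697)/3.334599 = -0.392904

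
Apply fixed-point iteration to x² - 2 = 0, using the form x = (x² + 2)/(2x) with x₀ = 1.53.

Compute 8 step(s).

Equation: x² - 2 = 0
Fixed-point form: x = (x² + 2)/(2x)
x₀ = 1.53

x_1 = g(1.530000) = 1.418595
x_2 = g(1.418595) = 1.414220
x_3 = g(1.414220) = 1.414214
x_4 = g(1.414214) = 1.414214
x_5 = g(1.414214) = 1.414214
x_6 = g(1.414214) = 1.414214
x_7 = g(1.414214) = 1.414214
x_8 = g(1.414214) = 1.414214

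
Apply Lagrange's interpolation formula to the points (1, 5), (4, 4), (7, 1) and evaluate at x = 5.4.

Lagrange interpolation formula:
P(x) = Σ yᵢ × Lᵢ(x)
where Lᵢ(x) = Π_{j≠i} (x - xⱼ)/(xᵢ - xⱼ)

L_0(5.4) = (5.4 - 4)/(1 - 4) × (5.4 - 7)/(1 - 7) = -0.124444
L_1(5.4) = (5.4 - 1)/(4 - 1) × (5.4 - 7)/(4 - 7) = 0.782222
L_2(5.4) = (5.4 - 1)/(7 - 1) × (5.4 - 4)/(7 - 4) = 0.342222

P(5.4) = 5×L_0(5.4) + 4×L_1(5.4) + 1×L_2(5.4)
P(5.4) = 2.848889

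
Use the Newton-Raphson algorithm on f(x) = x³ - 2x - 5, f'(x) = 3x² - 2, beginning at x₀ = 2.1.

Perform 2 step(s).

f(x) = x³ - 2x - 5
f'(x) = 3x² - 2
x₀ = 2.1

Newton-Raphson formula: x_{n+1} = x_n - f(x_n)/f'(x_n)

Iteration 1:
  f(2.100000) = 0.061000
  f'(2.100000) = 11.230000
  x_1 = 2.100000 - 0.061000/11.230000 = 2.094568
Iteration 2:
  f(2.094568) = 0.000186
  f'(2.094568) = 11.161647
  x_2 = 2.094568 - 0.000186/11.161647 = 2.094551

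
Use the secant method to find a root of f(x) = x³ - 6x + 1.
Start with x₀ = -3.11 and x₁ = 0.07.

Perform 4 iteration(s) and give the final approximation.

f(x) = x³ - 6x + 1
x₀ = -3.11, x₁ = 0.07

Secant formula: x_{n+1} = x_n - f(x_n)(x_n - x_{n-1})/(f(x_n) - f(x_{n-1}))

Iteration 1:
  f(-3.110000) = -10.420231
  f(0.070000) = 0.580343
  x_2 = 0.070000 - 0.580343×(0.070000 - (-3.110000))/(0.580343 - (-10.420231))
       = -0.097763
Iteration 2:
  f(0.070000) = 0.580343
  f(-0.097763) = 1.585644
  x_3 = -0.097763 - 1.585644×(-0.097763 - 0.070000)/(1.585644 - 0.580343)
       = 0.166847
Iteration 3:
  f(-0.097763) = 1.585644
  f(0.166847) = 0.003564
  x_4 = 0.166847 - 0.003564×(0.166847 - (-0.097763))/(0.003564 - 1.585644)
       = 0.167443
Iteration 4:
  f(0.166847) = 0.003564
  f(0.167443) = 0.000037
  x_5 = 0.167443 - 0.000037×(0.167443 - 0.166847)/(0.000037 - 0.003564)
       = 0.167449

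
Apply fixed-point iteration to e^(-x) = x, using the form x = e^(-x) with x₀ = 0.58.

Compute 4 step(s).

Equation: e^(-x) = x
Fixed-point form: x = e^(-x)
x₀ = 0.58

x_1 = g(0.580000) = 0.559898
x_2 = g(0.559898) = 0.571267
x_3 = g(0.571267) = 0.564809
x_4 = g(0.564809) = 0.568469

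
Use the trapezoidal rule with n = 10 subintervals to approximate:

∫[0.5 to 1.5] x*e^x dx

f(x) = x*e^x
a = 0.5, b = 1.5, n = 10
h = (b - a)/n = 0.100000

Trapezoidal rule: (h/2)[f(x₀) + 2f(x₁) + 2f(x₂) + ... + f(xₙ)]

x_0 = 0.5000, f(x_0) = 0.824361, coefficient = 1
x_1 = 0.6000, f(x_1) = 1.093271, coefficient = 2
x_2 = 0.7000, f(x_2) = 1.409627, coefficient = 2
x_3 = 0.8000, f(x_3) = 1.780433, coefficient = 2
x_4 = 0.9000, f(x_4) = 2.213643, coefficient = 2
x_5 = 1.0000, f(x_5) = 2.718282, coefficient = 2
x_6 = 1.1000, f(x_6) = 3.304583, coefficient = 2
x_7 = 1.2000, f(x_7) = 3.984140, coefficient = 2
x_8 = 1.3000, f(x_8) = 4.770086, coefficient = 2
x_9 = 1.4000, f(x_9) = 5.677280, coefficient = 2
x_10 = 1.5000, f(x_10) = 6.722534, coefficient = 1

I ≈ (0.100000/2) × 61.449582 = 3.072479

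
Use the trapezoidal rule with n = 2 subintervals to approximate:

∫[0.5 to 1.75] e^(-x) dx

f(x) = e^(-x)
a = 0.5, b = 1.75, n = 2
h = (b - a)/n = 0.625000

Trapezoidal rule: (h/2)[f(x₀) + 2f(x₁) + 2f(x₂) + ... + f(xₙ)]

x_0 = 0.5000, f(x_0) = 0.606531, coefficient = 1
x_1 = 1.1250, f(x_1) = 0.324652, coefficient = 2
x_2 = 1.7500, f(x_2) = 0.173774, coefficient = 1

I ≈ (0.625000/2) × 1.429610 = 0.446753
Exact value: 0.432757
Error: 0.013996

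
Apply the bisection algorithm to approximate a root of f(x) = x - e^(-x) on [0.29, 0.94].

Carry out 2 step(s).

f(x) = x - e^(-x)
Initial interval: [0.29, 0.94]

Iteration 1:
  c_1 = (0.290000 + 0.940000)/2 = 0.615000
  f(c_1) = f(0.615000) = 0.074359
  f(a) × f(c) < 0, new interval: [0.290000, 0.615000]
Iteration 2:
  c_2 = (0.290000 + 0.615000)/2 = 0.452500
  f(c_2) = f(0.452500) = -0.183536
  f(a) × f(c) ≥ 0, new interval: [0.452500, 0.615000]

After 2 iteration(s), the approximation is c_2 = 0.452500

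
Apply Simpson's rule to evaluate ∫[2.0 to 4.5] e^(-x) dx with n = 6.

f(x) = e^(-x)
a = 2.0, b = 4.5, n = 6
h = (b - a)/n = 0.416667

Simpson's rule: (h/3)[f(x₀) + 4f(x₁) + 2f(x₂) + ... + f(xₙ)]

x_0 = 2.0000, f(x_0) = 0.135335, coefficient = 1
x_1 = 2.4167, f(x_1) = 0.089219, coefficient = 4
x_2 = 2.8333, f(x_2) = 0.058816, coefficient = 2
x_3 = 3.2500, f(x_3) = 0.038774, coefficient = 4
x_4 = 3.6667, f(x_4) = 0.025562, coefficient = 2
x_5 = 4.0833, f(x_5) = 0.016851, coefficient = 4
x_6 = 4.5000, f(x_6) = 0.011109, coefficient = 1

I ≈ (0.416667/3) × 0.894576 = 0.124247
Exact value: 0.124226
Error: 0.000020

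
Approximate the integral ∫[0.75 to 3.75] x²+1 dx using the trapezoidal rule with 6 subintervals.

f(x) = x²+1
a = 0.75, b = 3.75, n = 6
h = (b - a)/n = 0.500000

Trapezoidal rule: (h/2)[f(x₀) + 2f(x₁) + 2f(x₂) + ... + f(xₙ)]

x_0 = 0.7500, f(x_0) = 1.562500, coefficient = 1
x_1 = 1.2500, f(x_1) = 2.562500, coefficient = 2
x_2 = 1.7500, f(x_2) = 4.062500, coefficient = 2
x_3 = 2.2500, f(x_3) = 6.062500, coefficient = 2
x_4 = 2.7500, f(x_4) = 8.562500, coefficient = 2
x_5 = 3.2500, f(x_5) = 11.562500, coefficient = 2
x_6 = 3.7500, f(x_6) = 15.062500, coefficient = 1

I ≈ (0.500000/2) × 82.250000 = 20.562500
Exact value: 20.437500
Error: 0.125000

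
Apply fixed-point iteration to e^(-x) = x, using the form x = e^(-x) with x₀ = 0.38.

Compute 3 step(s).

Equation: e^(-x) = x
Fixed-point form: x = e^(-x)
x₀ = 0.38

x_1 = g(0.380000) = 0.683861
x_2 = g(0.683861) = 0.504665
x_3 = g(0.504665) = 0.603708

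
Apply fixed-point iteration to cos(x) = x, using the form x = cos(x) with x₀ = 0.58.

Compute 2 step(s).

Equation: cos(x) = x
Fixed-point form: x = cos(x)
x₀ = 0.58

x_1 = g(0.580000) = 0.836463
x_2 = g(0.836463) = 0.670093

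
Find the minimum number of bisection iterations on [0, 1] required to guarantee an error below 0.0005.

We need (b-a)/2^n ≤ 0.0005
(1 - 0)/2^n ≤ 0.0005
1/2^n ≤ 0.0005
2^n ≥ 2000
n ≥ log₂(2000) = 10.97
n ≥ 11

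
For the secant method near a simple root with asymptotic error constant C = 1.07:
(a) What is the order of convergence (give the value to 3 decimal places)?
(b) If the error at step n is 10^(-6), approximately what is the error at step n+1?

(a) Secant method has superlinear convergence with order φ = (1+√5)/2 ≈ 1.618.
    This means |e_{n+1}| ≈ C|e_n|^1.618.

(b) With |e_n| = 10^(-6) and C = 1.07:
    |e_{n+1}| ≈ 1.07 × (10^(-6))^1.618 = 1.07 × 10^(-9.71)

(a) ≈ 1.618 (golden ratio); (b) |e_{n+1}| ≈ 2.095e-10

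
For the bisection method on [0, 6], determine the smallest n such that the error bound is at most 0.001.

We need (b-a)/2^n ≤ 0.001
(6 - 0)/2^n ≤ 0.001
6/2^n ≤ 0.001
2^n ≥ 6000
n ≥ log₂(6000) = 12.55
n ≥ 13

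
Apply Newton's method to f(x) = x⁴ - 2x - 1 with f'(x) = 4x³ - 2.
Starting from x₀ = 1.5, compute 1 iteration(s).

f(x) = x⁴ - 2x - 1
f'(x) = 4x³ - 2
x₀ = 1.5

Newton-Raphson formula: x_{n+1} = x_n - f(x_n)/f'(x_n)

Iteration 1:
  f(1.500000) = 1.062500
  f'(1.500000) = 11.500000
  x_1 = 1.500000 - 1.062500/11.500000 = 1.407609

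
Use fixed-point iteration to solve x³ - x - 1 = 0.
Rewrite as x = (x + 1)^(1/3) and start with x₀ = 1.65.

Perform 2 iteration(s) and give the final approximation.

Equation: x³ - x - 1 = 0
Fixed-point form: x = (x + 1)^(1/3)
x₀ = 1.65

x_1 = g(1.650000) = 1.383828
x_2 = g(1.383828) = 1.335852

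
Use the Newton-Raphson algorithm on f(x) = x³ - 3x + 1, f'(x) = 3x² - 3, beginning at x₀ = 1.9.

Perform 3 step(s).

f(x) = x³ - 3x + 1
f'(x) = 3x² - 3
x₀ = 1.9

Newton-Raphson formula: x_{n+1} = x_n - f(x_n)/f'(x_n)

Iteration 1:
  f(1.900000) = 2.159000
  f'(1.900000) = 7.830000
  x_1 = 1.900000 - 2.159000/7.830000 = 1.624266
Iteration 2:
  f(1.624266) = 0.412404
  f'(1.624266) = 4.914717
  x_2 = 1.624266 - 0.412404/4.914717 = 1.540354
Iteration 3:
  f(1.540354) = 0.033720
  f'(1.540354) = 4.118068
  x_3 = 1.540354 - 0.033720/4.118068 = 1.532165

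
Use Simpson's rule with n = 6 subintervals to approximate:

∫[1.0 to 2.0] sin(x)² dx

f(x) = sin(x)²
a = 1.0, b = 2.0, n = 6
h = (b - a)/n = 0.166667

Simpson's rule: (h/3)[f(x₀) + 4f(x₁) + 2f(x₂) + ... + f(xₙ)]

x_0 = 1.0000, f(x_0) = 0.708073, coefficient = 1
x_1 = 1.1667, f(x_1) = 0.845379, coefficient = 4
x_2 = 1.3333, f(x_2) = 0.944663, coefficient = 2
x_3 = 1.5000, f(x_3) = 0.994996, coefficient = 4
x_4 = 1.6667, f(x_4) = 0.990837, coefficient = 2
x_5 = 1.8333, f(x_5) = 0.932643, coefficient = 4
x_6 = 2.0000, f(x_6) = 0.826822, coefficient = 1

I ≈ (0.166667/3) × 16.497971 = 0.916554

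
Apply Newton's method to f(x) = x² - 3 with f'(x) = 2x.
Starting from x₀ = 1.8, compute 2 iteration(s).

f(x) = x² - 3
f'(x) = 2x
x₀ = 1.8

Newton-Raphson formula: x_{n+1} = x_n - f(x_n)/f'(x_n)

Iteration 1:
  f(1.800000) = 0.240000
  f'(1.800000) = 3.600000
  x_1 = 1.800000 - 0.240000/3.600000 = 1.733333
Iteration 2:
  f(1.733333) = 0.004444
  f'(1.733333) = 3.466667
  x_2 = 1.733333 - 0.004444/3.466667 = 1.732051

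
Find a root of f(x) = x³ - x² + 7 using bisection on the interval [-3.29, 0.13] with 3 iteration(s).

f(x) = x³ - x² + 7
Initial interval: [-3.29, 0.13]

Iteration 1:
  c_1 = (-3.290000 + 0.130000)/2 = -1.580000
  f(c_1) = f(-1.580000) = 0.559288
  f(a) × f(c) < 0, new interval: [-3.290000, -1.580000]
Iteration 2:
  c_2 = (-3.290000 + (-1.580000))/2 = -2.435000
  f(c_2) = f(-2.435000) = -13.366888
  f(a) × f(c) ≥ 0, new interval: [-2.435000, -1.580000]
Iteration 3:
  c_3 = (-2.435000 + (-1.580000))/2 = -2.007500
  f(c_3) = f(-2.007500) = -5.120394
  f(a) × f(c) ≥ 0, new interval: [-2.007500, -1.580000]

After 3 iteration(s), the approximation is c_3 = -2.007500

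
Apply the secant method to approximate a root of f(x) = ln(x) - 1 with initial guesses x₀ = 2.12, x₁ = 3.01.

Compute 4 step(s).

f(x) = ln(x) - 1
x₀ = 2.12, x₁ = 3.01

Secant formula: x_{n+1} = x_n - f(x_n)(x_n - x_{n-1})/(f(x_n) - f(x_{n-1}))

Iteration 1:
  f(2.120000) = -0.248584
  f(3.010000) = 0.101940
  x_2 = 3.010000 - 0.101940×(3.010000 - 2.120000)/(0.101940 - (-0.248584))
       = 2.751168
Iteration 2:
  f(3.010000) = 0.101940
  f(2.751168) = 0.012026
  x_3 = 2.751168 - 0.012026×(2.751168 - 3.010000)/(0.012026 - 0.101940)
       = 2.716551
Iteration 3:
  f(2.751168) = 0.012026
  f(2.716551) = -0.000637
  x_4 = 2.716551 - (-0.000637)×(2.716551 - 2.751168)/(-0.000637 - 0.012026)
       = 2.718292
Iteration 4:
  f(2.716551) = -0.000637
  f(2.718292) = 0.000004
  x_5 = 2.718292 - 0.000004×(2.718292 - 2.716551)/(0.000004 - (-0.000637))
       = 2.718282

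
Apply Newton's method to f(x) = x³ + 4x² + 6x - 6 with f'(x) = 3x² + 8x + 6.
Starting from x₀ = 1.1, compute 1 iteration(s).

f(x) = x³ + 4x² + 6x - 6
f'(x) = 3x² + 8x + 6
x₀ = 1.1

Newton-Raphson formula: x_{n+1} = x_n - f(x_n)/f'(x_n)

Iteration 1:
  f(1.100000) = 6.771000
  f'(1.100000) = 18.430000
  x_1 = 1.100000 - 6.771000/18.430000 = 0.732610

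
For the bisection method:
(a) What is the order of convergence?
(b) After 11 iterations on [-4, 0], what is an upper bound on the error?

(a) Bisection has linear (order 1) convergence; the error is halved each step.

(b) Error bound = (b-a)/2^n = (0 - (-4))/2^{11}
    = 4/2^{11}

(a) 1 (linear); (b) error ≤ 1.95e-03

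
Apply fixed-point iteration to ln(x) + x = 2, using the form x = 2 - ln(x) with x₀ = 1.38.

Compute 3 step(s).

Equation: ln(x) + x = 2
Fixed-point form: x = 2 - ln(x)
x₀ = 1.38

x_1 = g(1.380000) = 1.677917
x_2 = g(1.677917) = 1.482447
x_3 = g(1.482447) = 1.606306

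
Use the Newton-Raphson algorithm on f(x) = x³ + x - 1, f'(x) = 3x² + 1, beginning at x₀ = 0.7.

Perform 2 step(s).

f(x) = x³ + x - 1
f'(x) = 3x² + 1
x₀ = 0.7

Newton-Raphson formula: x_{n+1} = x_n - f(x_n)/f'(x_n)

Iteration 1:
  f(0.700000) = 0.043000
  f'(0.700000) = 2.470000
  x_1 = 0.700000 - 0.043000/2.470000 = 0.682591
Iteration 2:
  f(0.682591) = 0.000631
  f'(0.682591) = 2.397792
  x_2 = 0.682591 - 0.000631/2.397792 = 0.682328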